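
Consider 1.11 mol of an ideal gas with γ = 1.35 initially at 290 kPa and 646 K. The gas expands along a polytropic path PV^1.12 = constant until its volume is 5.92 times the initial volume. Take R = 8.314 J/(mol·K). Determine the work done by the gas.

9550 J

V₁ = nRT₁/P₁ = 1.11×8.314×646/290 = 20.6 L.
Polytropic n=1.12: T₂ = T₁(V₁/V₂)^(n−1) = 646×(0.169)^0.12 = 522 K; P₂ = P₁(V₁/V₂)^n = 39.6 kPa.
W = (P₁V₁−P₂V₂)/(n−1) = (290×20.6−39.6×122)/0.12 = 9550 J.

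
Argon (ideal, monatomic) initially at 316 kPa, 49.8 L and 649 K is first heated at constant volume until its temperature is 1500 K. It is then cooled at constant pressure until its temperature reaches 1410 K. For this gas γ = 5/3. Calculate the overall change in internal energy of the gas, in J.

n = P₁V₁/(RT₁) = 316×49.8/(8.314×649) = 2.92 mol.
Step 1 — Isochoric: V stays 49.8 L; P/T = const ⇒ T₂ = 1500 K, P₂ = 730 kPa.
W = 0 (no volume change).
ΔU = nCvΔT = 2.92×12.5×(1500−649) = 31000 J.
Q = ΔU = 31000 J.
State after step 1: P = 730 kPa, V = 49.8 L, T = 1500 K.
Step 2 — Isobaric: P stays 730 kPa; V/T = const ⇒ T₂ = 1410 K, V₂ = 46.8 L.
W = PΔV = 730×(46.8−49.8) kPa·L = -2180 J.
ΔU = nCvΔT = 2.92×12.5×(1410−1500) = -3270 J.
Q = ΔU + W = nCpΔT = -5460 J.
Net over both steps: W = -2180 J, Q = 25500 J, ΔU = 27700 J.

27700 J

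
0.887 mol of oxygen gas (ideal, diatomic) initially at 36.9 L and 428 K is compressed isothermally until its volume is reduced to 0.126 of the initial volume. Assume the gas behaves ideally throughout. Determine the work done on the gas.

6540 J

P₁ = nRT₁/V₁ = 0.887×8.314×428/36.9 = 85.5 kPa.
Isothermal: T stays 428 K; PV = const ⇒ V₂ = 4.65 L, P₂ = 679 kPa.
W = nRT ln(V₂/V₁) = 0.887×8.314×428×ln(0.126) = -6540 J.
Work done on the gas = −W_by = 6540 J.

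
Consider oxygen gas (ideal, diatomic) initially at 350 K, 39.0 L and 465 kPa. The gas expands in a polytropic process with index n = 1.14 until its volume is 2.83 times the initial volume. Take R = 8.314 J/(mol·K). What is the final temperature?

303 K

Polytropic n=1.14: T₂ = T₁(V₁/V₂)^(n−1) = 350×(0.353)^0.14 = 303 K; P₂ = P₁(V₁/V₂)^n = 142 kPa.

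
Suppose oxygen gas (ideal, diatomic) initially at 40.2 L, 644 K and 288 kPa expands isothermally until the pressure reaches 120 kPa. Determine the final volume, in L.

Isothermal: T stays 644 K; PV = const ⇒ V₂ = 96.5 L, P₂ = 120 kPa.

96.5 L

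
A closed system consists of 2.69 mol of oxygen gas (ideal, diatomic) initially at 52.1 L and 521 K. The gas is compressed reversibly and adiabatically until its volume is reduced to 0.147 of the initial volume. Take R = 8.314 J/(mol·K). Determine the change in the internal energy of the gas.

P₁ = nRT₁/V₁ = 2.69×8.314×521/52.1 = 224 kPa.
Adiabatic: TV^(γ−1) = const ⇒ T₂ = 521×(6.80)^0.400 = 1120 K; PV^γ = const ⇒ P₂ = 3280 kPa.
For an ideal gas ΔU = nCvΔT with Cv = (5/2)R = 20.8 J/(mol·K).
ΔU = 2.69×20.8×(1120−521) = 33600 J.

33600 J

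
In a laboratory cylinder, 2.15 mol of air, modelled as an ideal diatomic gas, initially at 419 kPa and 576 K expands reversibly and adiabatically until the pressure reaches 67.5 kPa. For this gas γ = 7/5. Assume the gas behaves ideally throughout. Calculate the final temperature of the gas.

V₁ = nRT₁/P₁ = 2.15×8.314×576/419 = 24.6 L.
Adiabatic: T₂/T₁ = (P₂/P₁)^((γ−1)/γ) ⇒ T₂ = 576×(0.161)^0.286 = 342 K; V₂ = 90.5 L.

342 K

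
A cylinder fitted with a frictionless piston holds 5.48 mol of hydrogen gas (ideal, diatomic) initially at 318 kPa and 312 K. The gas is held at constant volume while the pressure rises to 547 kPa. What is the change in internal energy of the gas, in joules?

25600 J

V₁ = nRT₁/P₁ = 5.48×8.314×312/318 = 44.7 L.
Isochoric: V stays 44.7 L; P/T = const ⇒ T₂ = 537 K, P₂ = 547 kPa.
For an ideal gas ΔU = nCvΔT with Cv = (5/2)R = 20.8 J/(mol·K).
ΔU = 5.48×20.8×(537−312) = 25600 J.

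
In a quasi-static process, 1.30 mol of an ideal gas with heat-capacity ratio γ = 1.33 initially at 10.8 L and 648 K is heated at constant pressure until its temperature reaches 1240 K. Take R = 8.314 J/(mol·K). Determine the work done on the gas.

-6400 J

P₁ = nRT₁/V₁ = 1.30×8.314×648/10.8 = 648 kPa.
Isobaric: P stays 648 kPa; V/T = const ⇒ T₂ = 1240 K, V₂ = 20.7 L.
W = PΔV = 648×(20.7−10.8) kPa·L = 6400 J.
Work done on the gas = −W_by = -6400 J.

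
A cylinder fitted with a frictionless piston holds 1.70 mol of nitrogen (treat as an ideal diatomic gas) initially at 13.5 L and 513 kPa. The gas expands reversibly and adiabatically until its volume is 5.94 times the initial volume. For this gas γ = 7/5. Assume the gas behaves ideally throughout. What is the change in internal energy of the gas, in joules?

-8820 J

T₁ = P₁V₁/(nR) = 513×13.5/(1.70×8.314) = 490 K.
Adiabatic: TV^(γ−1) = const ⇒ T₂ = 490×(0.168)^0.400 = 240 K; PV^γ = const ⇒ P₂ = 42.3 kPa.
For an ideal gas ΔU = nCvΔT with Cv = (5/2)R = 20.8 J/(mol·K).
ΔU = 1.70×20.8×(240−490) = -8820 J.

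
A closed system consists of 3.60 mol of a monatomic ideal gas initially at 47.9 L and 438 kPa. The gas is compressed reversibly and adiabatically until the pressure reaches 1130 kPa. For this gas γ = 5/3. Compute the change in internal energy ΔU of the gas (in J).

14500 J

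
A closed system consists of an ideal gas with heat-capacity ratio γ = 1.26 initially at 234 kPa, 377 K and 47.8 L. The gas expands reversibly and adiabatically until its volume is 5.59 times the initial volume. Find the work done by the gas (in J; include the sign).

n = P₁V₁/(RT₁) = 234×47.8/(8.314×377) = 3.57 mol.
Adiabatic: TV^(γ−1) = const ⇒ T₂ = 377×(0.179)^0.260 = 241 K; PV^γ = const ⇒ P₂ = 26.8 kPa.
ΔU = nCvΔT = 3.57×32.0×(241−377) = -15500 J.
Q = 0 for an adiabatic process, so W = −ΔU = 15500 J.

15500 J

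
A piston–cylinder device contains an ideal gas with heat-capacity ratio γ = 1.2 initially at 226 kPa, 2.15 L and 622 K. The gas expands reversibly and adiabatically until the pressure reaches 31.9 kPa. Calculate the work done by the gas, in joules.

n = P₁V₁/(RT₁) = 226×2.15/(8.314×622) = 0.0940 mol.
Adiabatic: T₂/T₁ = (P₂/P₁)^((γ−1)/γ) ⇒ T₂ = 622×(0.141)^0.167 = 449 K; V₂ = 11.0 L.
ΔU = nCvΔT = 0.0940×41.6×(449−622) = -676 J.
Q = 0 for an adiabatic process, so W = −ΔU = 676 J.

676 J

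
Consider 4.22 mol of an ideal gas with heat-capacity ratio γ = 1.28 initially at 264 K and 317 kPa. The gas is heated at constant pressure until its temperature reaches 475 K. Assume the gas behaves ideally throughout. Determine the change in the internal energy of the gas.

26400 J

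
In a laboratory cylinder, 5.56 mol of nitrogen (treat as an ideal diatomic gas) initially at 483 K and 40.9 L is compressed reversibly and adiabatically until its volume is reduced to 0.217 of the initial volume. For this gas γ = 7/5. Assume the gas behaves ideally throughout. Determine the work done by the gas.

P₁ = nRT₁/V₁ = 5.56×8.314×483/40.9 = 546 kPa.
Adiabatic: TV^(γ−1) = const ⇒ T₂ = 483×(4.61)^0.400 = 890 K; PV^γ = const ⇒ P₂ = 4640 kPa.
ΔU = nCvΔT = 5.56×20.8×(890−483) = 47000 J.
Q = 0 for an adiabatic process, so W = −ΔU = -47000 J.

-47000 J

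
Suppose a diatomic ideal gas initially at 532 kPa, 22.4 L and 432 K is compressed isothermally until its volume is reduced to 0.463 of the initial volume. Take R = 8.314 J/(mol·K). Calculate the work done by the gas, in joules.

n = P₁V₁/(RT₁) = 532×22.4/(8.314×432) = 3.32 mol.
Isothermal: T stays 432 K; PV = const ⇒ V₂ = 10.4 L, P₂ = 1150 kPa.
W = nRT ln(V₂/V₁) = 3.32×8.314×432×ln(0.463) = -9180 J.

-9180 J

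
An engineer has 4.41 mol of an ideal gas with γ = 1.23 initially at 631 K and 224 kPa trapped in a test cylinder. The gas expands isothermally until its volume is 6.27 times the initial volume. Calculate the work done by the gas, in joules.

V₁ = nRT₁/P₁ = 4.41×8.314×631/224 = 103 L.
Isothermal: T stays 631 K; PV = const ⇒ V₂ = 648 L, P₂ = 35.7 kPa.
W = nRT ln(V₂/V₁) = 4.41×8.314×631×ln(6.27) = 42500 J.

42500 J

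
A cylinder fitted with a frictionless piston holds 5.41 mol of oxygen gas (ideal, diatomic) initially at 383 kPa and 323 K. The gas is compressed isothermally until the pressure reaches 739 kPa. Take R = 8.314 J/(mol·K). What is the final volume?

19.7 L

V₁ = nRT₁/P₁ = 5.41×8.314×323/383 = 37.9 L.
Isothermal: T stays 323 K; PV = const ⇒ V₂ = 19.7 L, P₂ = 739 kPa.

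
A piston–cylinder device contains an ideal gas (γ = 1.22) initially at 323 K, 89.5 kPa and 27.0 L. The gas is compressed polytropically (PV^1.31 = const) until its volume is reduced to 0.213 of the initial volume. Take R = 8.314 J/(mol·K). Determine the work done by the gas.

-4790 J

n = P₁V₁/(RT₁) = 89.5×27.0/(8.314×323) = 0.900 mol.
Polytropic n=1.31: T₂ = T₁(V₁/V₂)^(n−1) = 323×(4.69)^0.31 = 522 K; P₂ = P₁(V₁/V₂)^n = 679 kPa.
W = (P₁V₁−P₂V₂)/(n−1) = (89.5×27.0−679×5.75)/0.31 = -4790 J.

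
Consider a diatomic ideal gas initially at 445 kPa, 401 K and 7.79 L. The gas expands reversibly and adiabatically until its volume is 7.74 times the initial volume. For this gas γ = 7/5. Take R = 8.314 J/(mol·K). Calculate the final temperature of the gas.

177 K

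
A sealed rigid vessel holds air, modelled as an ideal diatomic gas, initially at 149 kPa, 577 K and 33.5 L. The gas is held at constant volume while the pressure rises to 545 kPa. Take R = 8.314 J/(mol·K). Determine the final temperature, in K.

Isochoric: V stays 33.5 L; P/T = const ⇒ T₂ = 2110 K, P₂ = 545 kPa.

2110 K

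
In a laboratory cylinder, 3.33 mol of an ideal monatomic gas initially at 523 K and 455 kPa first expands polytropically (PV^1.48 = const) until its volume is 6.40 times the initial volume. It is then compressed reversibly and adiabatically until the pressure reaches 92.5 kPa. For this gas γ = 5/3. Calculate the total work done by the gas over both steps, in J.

12600 J

V₁ = nRT₁/P₁ = 3.33×8.314×523/455 = 31.8 L.
Step 1 — Polytropic n=1.48: T₂ = T₁(V₁/V₂)^(n−1) = 523×(0.156)^0.48 = 215 K; P₂ = P₁(V₁/V₂)^n = 29.2 kPa.
W = (P₁V₁−P₂V₂)/(n−1) = (455×31.8−29.2×204)/0.48 = 17800 J.
ΔU = nCvΔT = 3.33×12.5×(215−523) = -12800 J.
Q = ΔU + W = 4980 J.
State after step 1: P = 29.2 kPa, V = 204 L, T = 215 K.
Step 2 — Adiabatic: T₂/T₁ = (P₂/P₁)^((γ−1)/γ) ⇒ T₂ = 215×(3.17)^0.400 = 340 K; V₂ = 102 L.
ΔU = nCvΔT = 3.33×12.5×(340−215) = 5230 J.
Q = 0 for an adiabatic process, so W = −ΔU = -5230 J.
Net over both steps: W = 12600 J, Q = 4980 J, ΔU = -7580 J.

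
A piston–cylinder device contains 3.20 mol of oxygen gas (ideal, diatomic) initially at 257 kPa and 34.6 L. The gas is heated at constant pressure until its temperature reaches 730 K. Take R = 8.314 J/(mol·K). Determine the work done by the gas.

T₁ = P₁V₁/(nR) = 257×34.6/(3.20×8.314) = 334 K.
Isobaric: P stays 257 kPa; V/T = const ⇒ T₂ = 730 K, V₂ = 75.6 L.
W = PΔV = 257×(75.6−34.6) kPa·L = 10500 J.

10500 J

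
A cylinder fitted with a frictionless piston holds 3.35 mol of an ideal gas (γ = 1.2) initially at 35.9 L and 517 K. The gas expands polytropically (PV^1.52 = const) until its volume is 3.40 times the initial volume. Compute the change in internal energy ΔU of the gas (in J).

P₁ = nRT₁/V₁ = 3.35×8.314×517/35.9 = 401 kPa.
Polytropic n=1.52: T₂ = T₁(V₁/V₂)^(n−1) = 517×(0.294)^0.52 = 274 K; P₂ = P₁(V₁/V₂)^n = 62.4 kPa.
For an ideal gas ΔU = nCvΔT with Cv = R/(γ−1) = 41.6 J/(mol·K).
ΔU = 3.35×41.6×(274−517) = -33900 J.

-33900 J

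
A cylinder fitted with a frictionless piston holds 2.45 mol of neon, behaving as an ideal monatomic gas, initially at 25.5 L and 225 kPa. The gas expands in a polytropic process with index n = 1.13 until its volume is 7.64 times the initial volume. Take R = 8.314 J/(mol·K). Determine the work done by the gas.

10300 J

T₁ = P₁V₁/(nR) = 225×25.5/(2.45×8.314) = 282 K.
Polytropic n=1.13: T₂ = T₁(V₁/V₂)^(n−1) = 282×(0.131)^0.13 = 216 K; P₂ = P₁(V₁/V₂)^n = 22.6 kPa.
W = (P₁V₁−P₂V₂)/(n−1) = (225×25.5−22.6×195)/0.13 = 10300 J.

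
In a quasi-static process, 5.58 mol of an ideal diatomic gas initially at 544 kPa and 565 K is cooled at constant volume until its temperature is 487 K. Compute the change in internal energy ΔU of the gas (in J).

V₁ = nRT₁/P₁ = 5.58×8.314×565/544 = 48.2 L.
Isochoric: V stays 48.2 L; P/T = const ⇒ T₂ = 487 K, P₂ = 469 kPa.
For an ideal gas ΔU = nCvΔT with Cv = (5/2)R = 20.8 J/(mol·K).
ΔU = 5.58×20.8×(487−565) = -9050 J.

-9050 J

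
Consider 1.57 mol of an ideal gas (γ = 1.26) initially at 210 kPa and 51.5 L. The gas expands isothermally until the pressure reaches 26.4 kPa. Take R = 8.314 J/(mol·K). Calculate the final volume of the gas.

T₁ = P₁V₁/(nR) = 210×51.5/(1.57×8.314) = 829 K.
Isothermal: T stays 829 K; PV = const ⇒ V₂ = 410 L, P₂ = 26.4 kPa.

410 L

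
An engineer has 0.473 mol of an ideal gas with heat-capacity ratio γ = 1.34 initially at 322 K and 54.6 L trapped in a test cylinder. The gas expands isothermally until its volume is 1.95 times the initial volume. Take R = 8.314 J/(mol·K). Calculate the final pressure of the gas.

11.9 kPa

P₁ = nRT₁/V₁ = 0.473×8.314×322/54.6 = 23.2 kPa.
Isothermal: T stays 322 K; PV = const ⇒ V₂ = 106 L, P₂ = 11.9 kPa.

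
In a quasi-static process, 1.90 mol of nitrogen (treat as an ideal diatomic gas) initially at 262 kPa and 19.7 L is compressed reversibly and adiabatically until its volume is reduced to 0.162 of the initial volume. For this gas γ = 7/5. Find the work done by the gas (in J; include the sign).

T₁ = P₁V₁/(nR) = 262×19.7/(1.90×8.314) = 327 K.
Adiabatic: TV^(γ−1) = const ⇒ T₂ = 327×(6.17)^0.400 = 677 K; PV^γ = const ⇒ P₂ = 3350 kPa.
ΔU = nCvΔT = 1.90×20.8×(677−327) = 13800 J.
Q = 0 for an adiabatic process, so W = −ΔU = -13800 J.

-13800 J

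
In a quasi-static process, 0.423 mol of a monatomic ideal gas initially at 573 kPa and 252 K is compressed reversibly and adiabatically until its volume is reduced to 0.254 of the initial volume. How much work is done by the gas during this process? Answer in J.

-1990 J

V₁ = nRT₁/P₁ = 0.423×8.314×252/573 = 1.55 L.
Adiabatic: TV^(γ−1) = const ⇒ T₂ = 252×(3.94)^0.667 = 628 K; PV^γ = const ⇒ P₂ = 5620 kPa.
ΔU = nCvΔT = 0.423×12.5×(628−252) = 1990 J.
Q = 0 for an adiabatic process, so W = −ΔU = -1990 J.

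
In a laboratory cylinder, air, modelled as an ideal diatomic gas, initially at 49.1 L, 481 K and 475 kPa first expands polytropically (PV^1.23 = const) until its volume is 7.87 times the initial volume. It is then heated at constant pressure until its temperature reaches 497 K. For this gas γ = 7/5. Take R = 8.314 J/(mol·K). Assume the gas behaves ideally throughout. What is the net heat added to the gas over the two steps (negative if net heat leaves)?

49800 J

n = P₁V₁/(RT₁) = 475×49.1/(8.314×481) = 5.83 mol.
Step 1 — Polytropic n=1.23: T₂ = T₁(V₁/V₂)^(n−1) = 481×(0.127)^0.23 = 299 K; P₂ = P₁(V₁/V₂)^n = 37.6 kPa.
W = (P₁V₁−P₂V₂)/(n−1) = (475×49.1−37.6×386)/0.23 = 38300 J.
ΔU = nCvΔT = 5.83×20.8×(299−481) = -22000 J.
Q = ΔU + W = 16300 J.
State after step 1: P = 37.6 kPa, V = 386 L, T = 299 K.
Step 2 — Isobaric: P stays 37.6 kPa; V/T = const ⇒ T₂ = 497 K, V₂ = 642 L.
W = PΔV = 37.6×(642−386) kPa·L = 9590 J.
ΔU = nCvΔT = 5.83×20.8×(497−299) = 24000 J.
Q = ΔU + W = nCpΔT = 33600 J.
Net over both steps: W = 47900 J, Q = 49800 J, ΔU = 1940 J.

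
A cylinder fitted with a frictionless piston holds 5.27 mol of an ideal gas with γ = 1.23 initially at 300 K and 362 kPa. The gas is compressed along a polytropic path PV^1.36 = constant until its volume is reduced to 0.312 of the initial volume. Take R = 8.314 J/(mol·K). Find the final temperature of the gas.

V₁ = nRT₁/P₁ = 5.27×8.314×300/362 = 36.3 L.
Polytropic n=1.36: T₂ = T₁(V₁/V₂)^(n−1) = 300×(3.21)^0.36 = 456 K; P₂ = P₁(V₁/V₂)^n = 1760 kPa.

456 K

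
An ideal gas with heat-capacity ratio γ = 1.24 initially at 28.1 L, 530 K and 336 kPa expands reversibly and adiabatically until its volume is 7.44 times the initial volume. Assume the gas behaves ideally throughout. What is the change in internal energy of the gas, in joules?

-15000 J

n = P₁V₁/(RT₁) = 336×28.1/(8.314×530) = 2.14 mol.
Adiabatic: TV^(γ−1) = const ⇒ T₂ = 530×(0.134)^0.240 = 327 K; PV^γ = const ⇒ P₂ = 27.9 kPa.
For an ideal gas ΔU = nCvΔT with Cv = R/(γ−1) = 34.6 J/(mol·K).
ΔU = 2.14×34.6×(327−530) = -15000 J.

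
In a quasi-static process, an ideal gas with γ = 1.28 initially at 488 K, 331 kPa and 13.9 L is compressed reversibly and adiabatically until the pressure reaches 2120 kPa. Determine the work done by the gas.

-8230 J

n = P₁V₁/(RT₁) = 331×13.9/(8.314×488) = 1.13 mol.
Adiabatic: T₂/T₁ = (P₂/P₁)^((γ−1)/γ) ⇒ T₂ = 488×(6.40)^0.219 = 733 K; V₂ = 3.26 L.
ΔU = nCvΔT = 1.13×29.7×(733−488) = 8230 J.
Q = 0 for an adiabatic process, so W = −ΔU = -8230 J.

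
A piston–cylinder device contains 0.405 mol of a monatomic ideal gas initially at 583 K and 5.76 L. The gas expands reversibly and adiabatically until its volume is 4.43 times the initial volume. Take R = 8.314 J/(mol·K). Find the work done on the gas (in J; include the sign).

P₁ = nRT₁/V₁ = 0.405×8.314×583/5.76 = 341 kPa.
Adiabatic: TV^(γ−1) = const ⇒ T₂ = 583×(0.226)^0.667 = 216 K; PV^γ = const ⇒ P₂ = 28.5 kPa.
ΔU = nCvΔT = 0.405×12.5×(216−583) = -1850 J.
Q = 0 for an adiabatic process, so W = −ΔU = 1850 J.
Work done on the gas = −W_by = -1850 J.

-1850 J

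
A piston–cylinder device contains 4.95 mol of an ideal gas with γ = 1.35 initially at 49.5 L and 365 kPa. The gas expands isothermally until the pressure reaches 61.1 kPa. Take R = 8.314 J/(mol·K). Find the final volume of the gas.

T₁ = P₁V₁/(nR) = 365×49.5/(4.95×8.314) = 439 K.
Isothermal: T stays 439 K; PV = const ⇒ V₂ = 296 L, P₂ = 61.1 kPa.

296 L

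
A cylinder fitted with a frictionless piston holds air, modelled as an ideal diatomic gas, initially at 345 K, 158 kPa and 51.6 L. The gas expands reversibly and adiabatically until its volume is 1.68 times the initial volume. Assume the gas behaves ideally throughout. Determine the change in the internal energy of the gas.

-3820 J

n = P₁V₁/(RT₁) = 158×51.6/(8.314×345) = 2.84 mol.
Adiabatic: TV^(γ−1) = const ⇒ T₂ = 345×(0.595)^0.400 = 280 K; PV^γ = const ⇒ P₂ = 76.4 kPa.
For an ideal gas ΔU = nCvΔT with Cv = (5/2)R = 20.8 J/(mol·K).
ΔU = 2.84×20.8×(280−345) = -3820 J.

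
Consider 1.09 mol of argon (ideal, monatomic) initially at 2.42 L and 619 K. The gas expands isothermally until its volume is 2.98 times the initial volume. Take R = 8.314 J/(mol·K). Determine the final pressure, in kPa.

778 kPa

P₁ = nRT₁/V₁ = 1.09×8.314×619/2.42 = 2320 kPa.
Isothermal: T stays 619 K; PV = const ⇒ V₂ = 7.21 L, P₂ = 778 kPa.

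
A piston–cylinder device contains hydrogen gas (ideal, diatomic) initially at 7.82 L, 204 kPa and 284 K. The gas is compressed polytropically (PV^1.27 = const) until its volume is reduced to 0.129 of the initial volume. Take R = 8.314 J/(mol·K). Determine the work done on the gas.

n = P₁V₁/(RT₁) = 204×7.82/(8.314×284) = 0.676 mol.
Polytropic n=1.27: T₂ = T₁(V₁/V₂)^(n−1) = 284×(7.75)^0.27 = 494 K; P₂ = P₁(V₁/V₂)^n = 2750 kPa.
W = (P₁V₁−P₂V₂)/(n−1) = (204×7.82−2750×1.01)/0.27 = -4360 J.
Work done on the gas = −W_by = 4360 J.

4360 J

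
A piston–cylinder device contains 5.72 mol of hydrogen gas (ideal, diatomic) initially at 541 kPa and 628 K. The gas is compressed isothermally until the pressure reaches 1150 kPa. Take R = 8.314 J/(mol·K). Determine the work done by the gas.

-22500 J

V₁ = nRT₁/P₁ = 5.72×8.314×628/541 = 55.2 L.
Isothermal: T stays 628 K; PV = const ⇒ V₂ = 26.0 L, P₂ = 1150 kPa.
W = nRT ln(V₂/V₁) = 5.72×8.314×628×ln(0.470) = -22500 J.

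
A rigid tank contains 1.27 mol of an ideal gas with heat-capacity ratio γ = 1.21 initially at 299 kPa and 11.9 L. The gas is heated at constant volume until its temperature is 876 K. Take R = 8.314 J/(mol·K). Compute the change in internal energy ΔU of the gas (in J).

T₁ = P₁V₁/(nR) = 299×11.9/(1.27×8.314) = 337 K.
Isochoric: V stays 11.9 L; P/T = const ⇒ T₂ = 876 K, P₂ = 777 kPa.
For an ideal gas ΔU = nCvΔT with Cv = R/(γ−1) = 39.6 J/(mol·K).
ΔU = 1.27×39.6×(876−337) = 27100 J.

27100 J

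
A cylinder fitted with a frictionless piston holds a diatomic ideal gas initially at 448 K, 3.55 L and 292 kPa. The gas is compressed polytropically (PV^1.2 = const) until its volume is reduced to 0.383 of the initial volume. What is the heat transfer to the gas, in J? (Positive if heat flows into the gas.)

-548 J

n = P₁V₁/(RT₁) = 292×3.55/(8.314×448) = 0.278 mol.
Polytropic n=1.2: T₂ = T₁(V₁/V₂)^(n−1) = 448×(2.61)^0.20 = 543 K; P₂ = P₁(V₁/V₂)^n = 924 kPa.
W = (P₁V₁−P₂V₂)/(n−1) = (292×3.55−924×1.36)/0.20 = -1100 J.
ΔU = nCvΔT = 0.278×20.8×(543−448) = 548 J.
Q = ΔU + W = -548 J.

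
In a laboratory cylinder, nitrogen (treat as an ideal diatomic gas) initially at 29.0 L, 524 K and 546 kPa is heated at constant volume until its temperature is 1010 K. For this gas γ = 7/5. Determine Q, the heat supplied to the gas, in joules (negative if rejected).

36700 J

n = P₁V₁/(RT₁) = 546×29.0/(8.314×524) = 3.63 mol.
Isochoric: V stays 29.0 L; P/T = const ⇒ T₂ = 1010 K, P₂ = 1050 kPa.
W = 0 (no volume change).
ΔU = nCvΔT = 3.63×20.8×(1010−524) = 36700 J.
Q = ΔU = 36700 J.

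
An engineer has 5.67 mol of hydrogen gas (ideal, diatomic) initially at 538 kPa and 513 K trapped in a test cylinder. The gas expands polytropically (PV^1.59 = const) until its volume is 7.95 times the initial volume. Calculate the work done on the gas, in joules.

-28900 J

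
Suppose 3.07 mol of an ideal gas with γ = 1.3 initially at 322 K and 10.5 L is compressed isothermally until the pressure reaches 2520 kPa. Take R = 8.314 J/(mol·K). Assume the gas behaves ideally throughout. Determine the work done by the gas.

P₁ = nRT₁/V₁ = 3.07×8.314×322/10.5 = 783 kPa.
Isothermal: T stays 322 K; PV = const ⇒ V₂ = 3.26 L, P₂ = 2520 kPa.
W = nRT ln(V₂/V₁) = 3.07×8.314×322×ln(0.311) = -9610 J.

-9610 J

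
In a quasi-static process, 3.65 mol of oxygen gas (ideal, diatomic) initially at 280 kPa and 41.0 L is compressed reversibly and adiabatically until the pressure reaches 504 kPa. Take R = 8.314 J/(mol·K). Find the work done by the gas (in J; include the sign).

T₁ = P₁V₁/(nR) = 280×41.0/(3.65×8.314) = 378 K.
Adiabatic: T₂/T₁ = (P₂/P₁)^((γ−1)/γ) ⇒ T₂ = 378×(1.80)^0.286 = 447 K; V₂ = 26.9 L.
ΔU = nCvΔT = 3.65×20.8×(447−378) = 5250 J.
Q = 0 for an adiabatic process, so W = −ΔU = -5250 J.

-5250 J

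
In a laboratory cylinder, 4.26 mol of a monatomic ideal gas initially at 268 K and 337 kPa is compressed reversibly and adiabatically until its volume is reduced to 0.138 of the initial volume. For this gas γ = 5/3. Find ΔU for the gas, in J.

39100 J

V₁ = nRT₁/P₁ = 4.26×8.314×268/337 = 28.2 L.
Adiabatic: TV^(γ−1) = const ⇒ T₂ = 268×(7.25)^0.667 = 1000 K; PV^γ = const ⇒ P₂ = 9140 kPa.
For an ideal gas ΔU = nCvΔT with Cv = (3/2)R = 12.5 J/(mol·K).
ΔU = 4.26×12.5×(1000−268) = 39100 J.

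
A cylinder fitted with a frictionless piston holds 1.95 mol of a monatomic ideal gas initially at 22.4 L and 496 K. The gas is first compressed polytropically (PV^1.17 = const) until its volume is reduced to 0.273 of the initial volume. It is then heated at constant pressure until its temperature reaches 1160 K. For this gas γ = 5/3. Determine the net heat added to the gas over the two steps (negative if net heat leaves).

13200 J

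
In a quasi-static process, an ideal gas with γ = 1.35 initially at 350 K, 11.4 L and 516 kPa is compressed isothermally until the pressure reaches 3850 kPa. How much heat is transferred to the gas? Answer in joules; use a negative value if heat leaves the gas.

n = P₁V₁/(RT₁) = 516×11.4/(8.314×350) = 2.02 mol.
Isothermal: T stays 350 K; PV = const ⇒ V₂ = 1.53 L, P₂ = 3850 kPa.
ΔU = 0 (ideal gas, T constant).
W = nRT ln(V₂/V₁) = 2.02×8.314×350×ln(0.134) = -11800 J.
Q = ΔU + W = -11800 J.

-11800 J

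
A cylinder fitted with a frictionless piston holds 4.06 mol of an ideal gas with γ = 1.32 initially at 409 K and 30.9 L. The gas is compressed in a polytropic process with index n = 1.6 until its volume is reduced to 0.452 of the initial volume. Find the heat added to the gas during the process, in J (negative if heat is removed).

12300 J

P₁ = nRT₁/V₁ = 4.06×8.314×409/30.9 = 447 kPa.
Polytropic n=1.6: T₂ = T₁(V₁/V₂)^(n−1) = 409×(2.21)^0.60 = 659 K; P₂ = P₁(V₁/V₂)^n = 1590 kPa.
W = (P₁V₁−P₂V₂)/(n−1) = (447×30.9−1590×14.0)/0.60 = -14000 J.
ΔU = nCvΔT = 4.06×26.0×(659−409) = 26300 J.
Q = ΔU + W = 12300 J.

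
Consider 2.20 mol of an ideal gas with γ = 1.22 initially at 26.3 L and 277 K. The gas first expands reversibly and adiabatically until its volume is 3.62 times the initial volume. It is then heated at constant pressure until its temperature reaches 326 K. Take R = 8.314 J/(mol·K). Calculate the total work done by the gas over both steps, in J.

7820 J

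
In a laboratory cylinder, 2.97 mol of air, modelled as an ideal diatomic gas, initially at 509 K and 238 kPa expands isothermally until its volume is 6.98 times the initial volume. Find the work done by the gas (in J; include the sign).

24400 J

V₁ = nRT₁/P₁ = 2.97×8.314×509/238 = 52.8 L.
Isothermal: T stays 509 K; PV = const ⇒ V₂ = 369 L, P₂ = 34.1 kPa.
W = nRT ln(V₂/V₁) = 2.97×8.314×509×ln(6.98) = 24400 J.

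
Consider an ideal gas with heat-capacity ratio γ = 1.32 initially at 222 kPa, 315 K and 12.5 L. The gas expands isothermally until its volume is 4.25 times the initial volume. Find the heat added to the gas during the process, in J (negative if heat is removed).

4020 J

n = P₁V₁/(RT₁) = 222×12.5/(8.314×315) = 1.06 mol.
Isothermal: T stays 315 K; PV = const ⇒ V₂ = 53.1 L, P₂ = 52.2 kPa.
ΔU = 0 (ideal gas, T constant).
W = nRT ln(V₂/V₁) = 1.06×8.314×315×ln(4.25) = 4020 J.
Q = ΔU + W = 4020 J.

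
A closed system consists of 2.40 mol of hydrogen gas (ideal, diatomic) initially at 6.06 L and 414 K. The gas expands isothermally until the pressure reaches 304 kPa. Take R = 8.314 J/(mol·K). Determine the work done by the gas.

12400 J

P₁ = nRT₁/V₁ = 2.40×8.314×414/6.06 = 1360 kPa.
Isothermal: T stays 414 K; PV = const ⇒ V₂ = 27.2 L, P₂ = 304 kPa.
W = nRT ln(V₂/V₁) = 2.40×8.314×414×ln(4.48) = 12400 J.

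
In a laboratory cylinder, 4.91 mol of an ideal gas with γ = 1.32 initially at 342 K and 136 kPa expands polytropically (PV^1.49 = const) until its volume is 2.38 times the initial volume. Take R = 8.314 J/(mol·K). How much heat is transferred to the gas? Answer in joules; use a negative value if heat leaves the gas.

V₁ = nRT₁/P₁ = 4.91×8.314×342/136 = 103 L.
Polytropic n=1.49: T₂ = T₁(V₁/V₂)^(n−1) = 342×(0.420)^0.49 = 224 K; P₂ = P₁(V₁/V₂)^n = 37.4 kPa.
W = (P₁V₁−P₂V₂)/(n−1) = (136×103−37.4×244)/0.49 = 9860 J.
ΔU = nCvΔT = 4.91×26.0×(224−342) = -15100 J.
Q = ΔU + W = -5240 J.

-5240 J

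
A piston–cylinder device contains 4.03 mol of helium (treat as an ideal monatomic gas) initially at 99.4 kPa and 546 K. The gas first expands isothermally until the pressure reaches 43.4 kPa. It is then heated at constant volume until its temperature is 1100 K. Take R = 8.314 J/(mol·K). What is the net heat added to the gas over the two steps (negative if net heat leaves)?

V₁ = nRT₁/P₁ = 4.03×8.314×546/99.4 = 184 L.
Step 1 — Isothermal: T stays 546 K; PV = const ⇒ V₂ = 422 L, P₂ = 43.4 kPa.
ΔU = 0 (ideal gas, T constant).
W = nRT ln(V₂/V₁) = 4.03×8.314×546×ln(2.29) = 15200 J.
Q = ΔU + W = 15200 J.
State after step 1: P = 43.4 kPa, V = 422 L, T = 546 K.
Step 2 — Isochoric: V stays 422 L; P/T = const ⇒ T₂ = 1100 K, P₂ = 87.4 kPa.
W = 0 (no volume change).
ΔU = nCvΔT = 4.03×12.5×(1100−546) = 27800 J.
Q = ΔU = 27800 J.
Net over both steps: W = 15200 J, Q = 43000 J, ΔU = 27800 J.

43000 J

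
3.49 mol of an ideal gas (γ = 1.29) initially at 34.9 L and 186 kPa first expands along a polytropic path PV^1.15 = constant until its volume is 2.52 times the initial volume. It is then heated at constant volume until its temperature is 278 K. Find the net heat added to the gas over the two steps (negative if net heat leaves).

11000 J

T₁ = P₁V₁/(nR) = 186×34.9/(3.49×8.314) = 224 K.
Step 1 — Polytropic n=1.15: T₂ = T₁(V₁/V₂)^(n−1) = 224×(0.397)^0.15 = 195 K; P₂ = P₁(V₁/V₂)^n = 64.3 kPa.
W = (P₁V₁−P₂V₂)/(n−1) = (186×34.9−64.3×87.9)/0.15 = 5600 J.
ΔU = nCvΔT = 3.49×28.7×(195−224) = -2900 J.
Q = ΔU + W = 2700 J.
State after step 1: P = 64.3 kPa, V = 87.9 L, T = 195 K.
Step 2 — Isochoric: V stays 87.9 L; P/T = const ⇒ T₂ = 278 K, P₂ = 91.7 kPa.
W = 0 (no volume change).
ΔU = nCvΔT = 3.49×28.7×(278−195) = 8330 J.
Q = ΔU = 8330 J.
Net over both steps: W = 5600 J, Q = 11000 J, ΔU = 5430 J.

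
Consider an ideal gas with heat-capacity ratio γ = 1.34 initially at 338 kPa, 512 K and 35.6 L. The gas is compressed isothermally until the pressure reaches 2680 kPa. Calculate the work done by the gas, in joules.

-24900 J

n = P₁V₁/(RT₁) = 338×35.6/(8.314×512) = 2.83 mol.
Isothermal: T stays 512 K; PV = const ⇒ V₂ = 4.49 L, P₂ = 2680 kPa.
W = nRT ln(V₂/V₁) = 2.83×8.314×512×ln(0.126) = -24900 J.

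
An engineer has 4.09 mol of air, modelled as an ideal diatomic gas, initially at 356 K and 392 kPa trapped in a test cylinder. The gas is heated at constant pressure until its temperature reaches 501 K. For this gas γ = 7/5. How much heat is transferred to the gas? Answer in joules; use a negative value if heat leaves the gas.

17300 J

V₁ = nRT₁/P₁ = 4.09×8.314×356/392 = 30.9 L.
Isobaric: P stays 392 kPa; V/T = const ⇒ T₂ = 501 K, V₂ = 43.5 L.
W = PΔV = 392×(43.5−30.9) kPa·L = 4930 J.
ΔU = nCvΔT = 4.09×20.8×(501−356) = 12300 J.
Q = ΔU + W = nCpΔT = 17300 J.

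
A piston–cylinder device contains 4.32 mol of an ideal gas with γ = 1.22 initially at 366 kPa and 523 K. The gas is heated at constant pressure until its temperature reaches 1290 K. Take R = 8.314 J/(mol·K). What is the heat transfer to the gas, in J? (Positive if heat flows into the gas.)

153000 J

V₁ = nRT₁/P₁ = 4.32×8.314×523/366 = 51.3 L.
Isobaric: P stays 366 kPa; V/T = const ⇒ T₂ = 1290 K, V₂ = 127 L.
W = PΔV = 366×(127−51.3) kPa·L = 27500 J.
ΔU = nCvΔT = 4.32×37.8×(1290−523) = 125000 J.
Q = ΔU + W = nCpΔT = 153000 J.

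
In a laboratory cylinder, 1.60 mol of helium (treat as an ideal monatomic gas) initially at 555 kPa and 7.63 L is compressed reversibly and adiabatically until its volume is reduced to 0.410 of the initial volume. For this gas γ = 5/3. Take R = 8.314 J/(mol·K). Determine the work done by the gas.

-5160 J

T₁ = P₁V₁/(nR) = 555×7.63/(1.60×8.314) = 318 K.
Adiabatic: TV^(γ−1) = const ⇒ T₂ = 318×(2.44)^0.667 = 577 K; PV^γ = const ⇒ P₂ = 2450 kPa.
ΔU = nCvΔT = 1.60×12.5×(577−318) = 5160 J.
Q = 0 for an adiabatic process, so W = −ΔU = -5160 J.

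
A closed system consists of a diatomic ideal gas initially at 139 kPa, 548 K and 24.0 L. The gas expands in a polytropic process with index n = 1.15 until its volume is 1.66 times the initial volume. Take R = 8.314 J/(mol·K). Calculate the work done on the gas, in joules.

n = P₁V₁/(RT₁) = 139×24.0/(8.314×548) = 0.732 mol.
Polytropic n=1.15: T₂ = T₁(V₁/V₂)^(n−1) = 548×(0.602)^0.15 = 508 K; P₂ = P₁(V₁/V₂)^n = 77.6 kPa.
W = (P₁V₁−P₂V₂)/(n−1) = (139×24.0−77.6×39.8)/0.15 = 1630 J.
Work done on the gas = −W_by = -1630 J.

-1630 J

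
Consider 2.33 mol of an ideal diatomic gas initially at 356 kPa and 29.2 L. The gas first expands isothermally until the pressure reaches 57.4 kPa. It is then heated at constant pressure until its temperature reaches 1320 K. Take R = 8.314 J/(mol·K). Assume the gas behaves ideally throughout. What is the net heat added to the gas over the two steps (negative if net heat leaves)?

T₁ = P₁V₁/(nR) = 356×29.2/(2.33×8.314) = 537 K.
Step 1 — Isothermal: T stays 537 K; PV = const ⇒ V₂ = 181 L, P₂ = 57.4 kPa.
ΔU = 0 (ideal gas, T constant).
W = nRT ln(V₂/V₁) = 2.33×8.314×537×ln(6.20) = 19000 J.
Q = ΔU + W = 19000 J.
State after step 1: P = 57.4 kPa, V = 181 L, T = 537 K.
Step 2 — Isobaric: P stays 57.4 kPa; V/T = const ⇒ T₂ = 1320 K, V₂ = 445 L.
W = PΔV = 57.4×(445−181) kPa·L = 15200 J.
ΔU = nCvΔT = 2.33×20.8×(1320−537) = 37900 J.
Q = ΔU + W = nCpΔT = 53100 J.
Net over both steps: W = 34100 J, Q = 72100 J, ΔU = 37900 J.

72100 J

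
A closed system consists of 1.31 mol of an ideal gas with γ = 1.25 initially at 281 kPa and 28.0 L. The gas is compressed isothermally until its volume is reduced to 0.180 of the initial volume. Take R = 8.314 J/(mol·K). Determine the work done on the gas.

T₁ = P₁V₁/(nR) = 281×28.0/(1.31×8.314) = 722 K.
Isothermal: T stays 722 K; PV = const ⇒ V₂ = 5.04 L, P₂ = 1560 kPa.
W = nRT ln(V₂/V₁) = 1.31×8.314×722×ln(0.180) = -13500 J.
Work done on the gas = −W_by = 13500 J.

13500 J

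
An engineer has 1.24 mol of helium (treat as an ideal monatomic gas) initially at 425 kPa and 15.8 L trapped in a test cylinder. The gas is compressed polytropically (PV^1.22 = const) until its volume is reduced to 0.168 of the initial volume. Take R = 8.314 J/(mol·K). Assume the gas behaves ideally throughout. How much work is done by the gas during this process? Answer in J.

T₁ = P₁V₁/(nR) = 425×15.8/(1.24×8.314) = 651 K.
Polytropic n=1.22: T₂ = T₁(V₁/V₂)^(n−1) = 651×(5.95)^0.22 = 964 K; P₂ = P₁(V₁/V₂)^n = 3750 kPa.
W = (P₁V₁−P₂V₂)/(n−1) = (425×15.8−3750×2.65)/0.22 = -14700 J.

-14700 J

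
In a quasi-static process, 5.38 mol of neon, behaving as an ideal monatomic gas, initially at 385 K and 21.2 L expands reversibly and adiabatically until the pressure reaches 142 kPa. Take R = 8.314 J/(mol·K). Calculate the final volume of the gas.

60.4 L

P₁ = nRT₁/V₁ = 5.38×8.314×385/21.2 = 812 kPa.
Adiabatic: T₂/T₁ = (P₂/P₁)^((γ−1)/γ) ⇒ T₂ = 385×(0.175)^0.400 = 192 K; V₂ = 60.4 L.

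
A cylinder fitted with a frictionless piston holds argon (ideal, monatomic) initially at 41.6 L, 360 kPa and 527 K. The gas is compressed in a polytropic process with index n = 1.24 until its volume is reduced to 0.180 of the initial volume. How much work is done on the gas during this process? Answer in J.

n = P₁V₁/(RT₁) = 360×41.6/(8.314×527) = 3.42 mol.
Polytropic n=1.24: T₂ = T₁(V₁/V₂)^(n−1) = 527×(5.56)^0.24 = 795 K; P₂ = P₁(V₁/V₂)^n = 3020 kPa.
W = (P₁V₁−P₂V₂)/(n−1) = (360×41.6−3020×7.49)/0.24 = -31800 J.
Work done on the gas = −W_by = 31800 J.

31800 J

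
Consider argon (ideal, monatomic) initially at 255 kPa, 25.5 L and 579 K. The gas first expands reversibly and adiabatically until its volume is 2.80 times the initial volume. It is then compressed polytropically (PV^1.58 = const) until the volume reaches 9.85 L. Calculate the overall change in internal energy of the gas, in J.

5740 J

n = P₁V₁/(RT₁) = 255×25.5/(8.314×579) = 1.35 mol.
Step 1 — Adiabatic: TV^(γ−1) = const ⇒ T₂ = 579×(0.357)^0.667 = 291 K; PV^γ = const ⇒ P₂ = 45.8 kPa.
ΔU = nCvΔT = 1.35×12.5×(291−579) = -4840 J.
Q = 0 for an adiabatic process, so W = −ΔU = 4840 J.
State after step 1: P = 45.8 kPa, V = 71.4 L, T = 291 K.
Step 2 — Polytropic n=1.58: T₂ = T₁(V₁/V₂)^(n−1) = 291×(7.25)^0.58 = 919 K; P₂ = P₁(V₁/V₂)^n = 1050 kPa.
W = (P₁V₁−P₂V₂)/(n−1) = (45.8×71.4−1050×9.85)/0.58 = -12200 J.
ΔU = nCvΔT = 1.35×12.5×(919−291) = 10600 J.
Q = ΔU + W = -1580 J.
Net over both steps: W = -7320 J, Q = -1580 J, ΔU = 5740 J.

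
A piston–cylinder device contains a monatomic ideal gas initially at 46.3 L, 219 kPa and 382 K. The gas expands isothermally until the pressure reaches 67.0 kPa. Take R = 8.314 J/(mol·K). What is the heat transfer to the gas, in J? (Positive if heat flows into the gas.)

12000 J

n = P₁V₁/(RT₁) = 219×46.3/(8.314×382) = 3.19 mol.
Isothermal: T stays 382 K; PV = const ⇒ V₂ = 151 L, P₂ = 67.0 kPa.
ΔU = 0 (ideal gas, T constant).
W = nRT ln(V₂/V₁) = 3.19×8.314×382×ln(3.27) = 12000 J.
Q = ΔU + W = 12000 J.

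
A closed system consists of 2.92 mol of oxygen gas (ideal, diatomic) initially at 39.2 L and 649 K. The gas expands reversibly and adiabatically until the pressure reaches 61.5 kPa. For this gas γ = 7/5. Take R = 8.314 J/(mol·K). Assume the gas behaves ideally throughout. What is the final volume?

P₁ = nRT₁/V₁ = 2.92×8.314×649/39.2 = 402 kPa.
Adiabatic: T₂/T₁ = (P₂/P₁)^((γ−1)/γ) ⇒ T₂ = 649×(0.153)^0.286 = 380 K; V₂ = 150 L.

150 L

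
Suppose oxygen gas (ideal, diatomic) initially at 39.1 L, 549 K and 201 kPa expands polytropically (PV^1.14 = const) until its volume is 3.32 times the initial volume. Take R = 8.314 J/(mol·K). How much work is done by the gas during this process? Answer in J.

8680 J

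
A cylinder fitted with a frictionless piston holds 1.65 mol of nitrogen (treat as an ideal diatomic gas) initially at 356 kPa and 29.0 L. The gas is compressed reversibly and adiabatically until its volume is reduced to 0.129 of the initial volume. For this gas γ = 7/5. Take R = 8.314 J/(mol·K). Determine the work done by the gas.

-32700 J

T₁ = P₁V₁/(nR) = 356×29.0/(1.65×8.314) = 753 K.
Adiabatic: TV^(γ−1) = const ⇒ T₂ = 753×(7.75)^0.400 = 1710 K; PV^γ = const ⇒ P₂ = 6260 kPa.
ΔU = nCvΔT = 1.65×20.8×(1710−753) = 32700 J.
Q = 0 for an adiabatic process, so W = −ΔU = -32700 J.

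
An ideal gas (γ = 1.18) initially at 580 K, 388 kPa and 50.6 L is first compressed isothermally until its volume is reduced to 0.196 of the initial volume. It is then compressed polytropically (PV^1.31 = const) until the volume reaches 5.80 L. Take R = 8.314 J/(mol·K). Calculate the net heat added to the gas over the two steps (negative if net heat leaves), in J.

n = P₁V₁/(RT₁) = 388×50.6/(8.314×580) = 4.07 mol.
Step 1 — Isothermal: T stays 580 K; PV = const ⇒ V₂ = 9.92 L, P₂ = 1980 kPa.
ΔU = 0 (ideal gas, T constant).
W = nRT ln(V₂/V₁) = 4.07×8.314×580×ln(0.196) = -32000 J.
Q = ΔU + W = -32000 J.
State after step 1: P = 1980 kPa, V = 9.92 L, T = 580 K.
Step 2 — Polytropic n=1.31: T₂ = T₁(V₁/V₂)^(n−1) = 580×(1.71)^0.31 = 685 K; P₂ = P₁(V₁/V₂)^n = 4000 kPa.
W = (P₁V₁−P₂V₂)/(n−1) = (1980×9.92−4000×5.80)/0.31 = -11500 J.
ΔU = nCvΔT = 4.07×46.2×(685−580) = 19700 J.
Q = ΔU + W = 8280 J.
Net over both steps: W = -43500 J, Q = -23700 J, ΔU = 19700 J.

-23700 J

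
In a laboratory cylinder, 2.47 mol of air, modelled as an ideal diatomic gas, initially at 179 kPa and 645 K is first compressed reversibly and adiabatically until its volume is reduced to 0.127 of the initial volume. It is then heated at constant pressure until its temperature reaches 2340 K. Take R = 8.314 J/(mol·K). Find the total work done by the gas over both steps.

V₁ = nRT₁/P₁ = 2.47×8.314×645/179 = 74.0 L.
Step 1 — Adiabatic: TV^(γ−1) = const ⇒ T₂ = 645×(7.87)^0.400 = 1470 K; PV^γ = const ⇒ P₂ = 3220 kPa.
ΔU = nCvΔT = 2.47×20.8×(1470−645) = 42500 J.
Q = 0 for an adiabatic process, so W = −ΔU = -42500 J.
State after step 1: P = 3220 kPa, V = 9.40 L, T = 1470 K.
Step 2 — Isobaric: P stays 3220 kPa; V/T = const ⇒ T₂ = 2340 K, V₂ = 14.9 L.
W = PΔV = 3220×(14.9−9.40) kPa·L = 17800 J.
ΔU = nCvΔT = 2.47×20.8×(2340−1470) = 44500 J.
Q = ΔU + W = nCpΔT = 62400 J.
Net over both steps: W = -24700 J, Q = 62400 J, ΔU = 87000 J.

-24700 J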